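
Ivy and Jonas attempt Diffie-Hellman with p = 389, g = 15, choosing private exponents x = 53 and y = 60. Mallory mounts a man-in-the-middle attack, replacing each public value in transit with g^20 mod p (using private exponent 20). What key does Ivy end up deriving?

7

Ivy receives Mallory's public value M = 15^20 mod 389 instead of the honest one.
15^1 ≡ 15 (mod 389)
15^2 = (15^1)^2 ≡ 15^2 = 225 ≡ 225 (mod 389)
15^4 = (15^2)^2 ≡ 225^2 = 50625 ≡ 55 (mod 389)
15^8 = (15^4)^2 ≡ 55^2 = 3025 ≡ 302 (mod 389)
15^16 = (15^8)^2 ≡ 302^2 = 91204 ≡ 178 (mod 389)
15^20 = 15^16 · 15^4 ≡ 178 · 55 ≡ 65 (mod 389).
So M = 65. Ivy computes K = M^53 mod 389.
65^1 ≡ 65 (mod 389)
65^2 = (65^1)^2 ≡ 65^2 = 4225 ≡ 335 (mod 389)
65^4 = (65^2)^2 ≡ 335^2 = 112225 ≡ 193 (mod 389)
65^8 = (65^4)^2 ≡ 193^2 = 37249 ≡ 294 (mod 389)
65^16 = (65^8)^2 ≡ 294^2 = 86436 ≡ 78 (mod 389)
65^32 = (65^16)^2 ≡ 78^2 = 6084 ≡ 249 (mod 389)
65^53 = 65^32 · 65^16 · 65^4 · 65^1 ≡ 249 · 78 · 193 · 65 ≡ 7 (mod 389).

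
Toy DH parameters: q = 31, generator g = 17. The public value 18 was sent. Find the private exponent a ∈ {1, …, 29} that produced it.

8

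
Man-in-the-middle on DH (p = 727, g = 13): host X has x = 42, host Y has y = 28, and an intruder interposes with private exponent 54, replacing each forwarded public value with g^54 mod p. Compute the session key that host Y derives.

368

Host Y receives an intruder's public value M = 13^54 mod 727 instead of the honest one.
13^1 ≡ 13 (mod 727)
13^2 = (13^1)^2 ≡ 13^2 = 169 ≡ 169 (mod 727)
13^4 = (13^2)^2 ≡ 169^2 = 28561 ≡ 208 (mod 727)
13^8 = (13^4)^2 ≡ 208^2 = 43264 ≡ 371 (mod 727)
13^16 = (13^8)^2 ≡ 371^2 = 137641 ≡ 238 (mod 727)
13^32 = (13^16)^2 ≡ 238^2 = 56644 ≡ 665 (mod 727)
13^54 = 13^32 · 13^16 · 13^4 · 13^2 ≡ 665 · 238 · 208 · 169 ≡ 683 (mod 727).
So M = 683. Host Y computes K = M^28 mod 727.
683^1 ≡ 683 (mod 727)
683^2 = (683^1)^2 ≡ 683^2 = 466489 ≡ 482 (mod 727)
683^4 = (683^2)^2 ≡ 482^2 = 232324 ≡ 411 (mod 727)
683^8 = (683^4)^2 ≡ 411^2 = 168921 ≡ 257 (mod 727)
683^16 = (683^8)^2 ≡ 257^2 = 66049 ≡ 619 (mod 727)
683^28 = 683^16 · 683^8 · 683^4 ≡ 619 · 257 · 411 ≡ 368 (mod 727).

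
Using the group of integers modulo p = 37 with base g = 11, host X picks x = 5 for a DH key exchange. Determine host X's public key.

Public value = 11^5 (mod 37).
11^1 ≡ 11 (mod 37)
11^2 = (11^1)^2 ≡ 11^2 = 121 ≡ 10 (mod 37)
11^4 = (11^2)^2 ≡ 10^2 = 100 ≡ 26 (mod 37)
11^5 = 11^4 · 11^1 ≡ 26 · 11 ≡ 27 (mod 37).

27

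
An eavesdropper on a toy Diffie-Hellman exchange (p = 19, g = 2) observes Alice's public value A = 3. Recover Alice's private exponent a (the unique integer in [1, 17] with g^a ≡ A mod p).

13

Try successive powers of 2 modulo 19:
2^1 ≡ 2
2^2 ≡ 4
2^3 ≡ 8
2^4 ≡ 16
2^5 ≡ 13
2^6 ≡ 7
2^7 ≡ 14
2^8 ≡ 9
2^9 ≡ 18
2^10 ≡ 17
2^11 ≡ 15
2^12 ≡ 11
2^13 ≡ 3
Found: a = 13.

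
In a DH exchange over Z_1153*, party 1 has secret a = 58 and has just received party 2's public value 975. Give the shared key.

424

Shared key K = 975^58 mod 1153.
975^1 ≡ 975 (mod 1153)
975^2 = (975^1)^2 ≡ 975^2 = 950625 ≡ 553 (mod 1153)
975^4 = (975^2)^2 ≡ 553^2 = 305809 ≡ 264 (mod 1153)
975^8 = (975^4)^2 ≡ 264^2 = 69696 ≡ 516 (mod 1153)
975^16 = (975^8)^2 ≡ 516^2 = 266256 ≡ 1066 (mod 1153)
975^32 = (975^16)^2 ≡ 1066^2 = 1136356 ≡ 651 (mod 1153)
975^58 = 975^32 · 975^16 · 975^8 · 975^2 ≡ 651 · 1066 · 516 · 553 ≡ 424 (mod 1153).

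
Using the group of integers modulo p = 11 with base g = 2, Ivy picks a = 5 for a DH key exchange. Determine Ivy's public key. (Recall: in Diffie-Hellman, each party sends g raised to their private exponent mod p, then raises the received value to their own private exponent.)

Public value = 2^5 (mod 11).
2^1 ≡ 2 (mod 11)
2^2 = (2^1)^2 ≡ 2^2 = 4 ≡ 4 (mod 11)
2^4 = (2^2)^2 ≡ 4^2 = 16 ≡ 5 (mod 11)
2^5 = 2^4 · 2^1 ≡ 5 · 2 ≡ 10 (mod 11).

10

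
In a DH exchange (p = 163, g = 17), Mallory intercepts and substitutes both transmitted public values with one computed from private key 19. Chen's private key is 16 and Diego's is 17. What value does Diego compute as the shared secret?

Diego receives Mallory's public value M = 17^19 mod 163 instead of the honest one.
17^1 ≡ 17 (mod 163)
17^2 = (17^1)^2 ≡ 17^2 = 289 ≡ 126 (mod 163)
17^4 = (17^2)^2 ≡ 126^2 = 15876 ≡ 65 (mod 163)
17^8 = (17^4)^2 ≡ 65^2 = 4225 ≡ 150 (mod 163)
17^16 = (17^8)^2 ≡ 150^2 = 22500 ≡ 6 (mod 163)
17^19 = 17^16 · 17^2 · 17^1 ≡ 6 · 126 · 17 ≡ 138 (mod 163).
So M = 138. Diego computes K = M^17 mod 163.
138^1 ≡ 138 (mod 163)
138^2 = (138^1)^2 ≡ 138^2 = 19044 ≡ 136 (mod 163)
138^4 = (138^2)^2 ≡ 136^2 = 18496 ≡ 77 (mod 163)
138^8 = (138^4)^2 ≡ 77^2 = 5929 ≡ 61 (mod 163)
138^16 = (138^8)^2 ≡ 61^2 = 3721 ≡ 135 (mod 163)
138^17 = 138^16 · 138^1 ≡ 135 · 138 ≡ 48 (mod 163).

48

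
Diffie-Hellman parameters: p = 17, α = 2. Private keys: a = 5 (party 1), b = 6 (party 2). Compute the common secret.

13

Party 2 sends B = α^b mod p = 2^6 mod 17.
2^1 ≡ 2 (mod 17)
2^2 = (2^1)^2 ≡ 2^2 = 4 ≡ 4 (mod 17)
2^4 = (2^2)^2 ≡ 4^2 = 16 ≡ 16 (mod 17)
2^6 = 2^4 · 2^2 ≡ 16 · 4 ≡ 13 (mod 17).
So B = 13. Party 1 then computes K = B^a mod p = 13^5 mod 17.
13^1 ≡ 13 (mod 17)
13^2 = (13^1)^2 ≡ 13^2 = 169 ≡ 16 (mod 17)
13^4 = (13^2)^2 ≡ 16^2 = 256 ≡ 1 (mod 17)
13^5 = 13^4 · 13^1 ≡ 1 · 13 ≡ 13 (mod 17).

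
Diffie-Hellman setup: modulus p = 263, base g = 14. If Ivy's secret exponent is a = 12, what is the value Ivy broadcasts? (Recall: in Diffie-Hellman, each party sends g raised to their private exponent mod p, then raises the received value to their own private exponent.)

Public value = 14^12 (mod 263).
14^1 ≡ 14 (mod 263)
14^2 = (14^1)^2 ≡ 14^2 = 196 ≡ 196 (mod 263)
14^4 = (14^2)^2 ≡ 196^2 = 38416 ≡ 18 (mod 263)
14^8 = (14^4)^2 ≡ 18^2 = 324 ≡ 61 (mod 263)
14^12 = 14^8 · 14^4 ≡ 61 · 18 ≡ 46 (mod 263).

46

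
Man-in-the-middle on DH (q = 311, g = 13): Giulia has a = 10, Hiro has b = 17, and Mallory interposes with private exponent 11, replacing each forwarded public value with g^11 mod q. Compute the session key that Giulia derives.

Giulia receives Mallory's public value M = 13^11 mod 311 instead of the honest one.
13^1 ≡ 13 (mod 311)
13^2 = (13^1)^2 ≡ 13^2 = 169 ≡ 169 (mod 311)
13^4 = (13^2)^2 ≡ 169^2 = 28561 ≡ 260 (mod 311)
13^8 = (13^4)^2 ≡ 260^2 = 67600 ≡ 113 (mod 311)
13^11 = 13^8 · 13^2 · 13^1 ≡ 113 · 169 · 13 ≡ 83 (mod 311).
So M = 83. Giulia computes K = M^10 mod 311.
83^1 ≡ 83 (mod 311)
83^2 = (83^1)^2 ≡ 83^2 = 6889 ≡ 47 (mod 311)
83^4 = (83^2)^2 ≡ 47^2 = 2209 ≡ 32 (mod 311)
83^8 = (83^4)^2 ≡ 32^2 = 1024 ≡ 91 (mod 311)
83^10 = 83^8 · 83^2 ≡ 91 · 47 ≡ 234 (mod 311).

234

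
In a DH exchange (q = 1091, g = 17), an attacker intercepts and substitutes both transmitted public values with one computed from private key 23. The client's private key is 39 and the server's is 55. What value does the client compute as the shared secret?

The client receives an attacker's public value M = 17^23 mod 1091 instead of the honest one.
17^1 ≡ 17 (mod 1091)
17^2 = (17^1)^2 ≡ 17^2 = 289 ≡ 289 (mod 1091)
17^4 = (17^2)^2 ≡ 289^2 = 83521 ≡ 605 (mod 1091)
17^8 = (17^4)^2 ≡ 605^2 = 366025 ≡ 540 (mod 1091)
17^16 = (17^8)^2 ≡ 540^2 = 291600 ≡ 303 (mod 1091)
17^23 = 17^16 · 17^4 · 17^2 · 17^1 ≡ 303 · 605 · 289 · 17 ≡ 640 (mod 1091).
So M = 640. The client computes K = M^39 mod 1091.
640^1 ≡ 640 (mod 1091)
640^2 = (640^1)^2 ≡ 640^2 = 409600 ≡ 475 (mod 1091)
640^4 = (640^2)^2 ≡ 475^2 = 225625 ≡ 879 (mod 1091)
640^8 = (640^4)^2 ≡ 879^2 = 772641 ≡ 213 (mod 1091)
640^16 = (640^8)^2 ≡ 213^2 = 45369 ≡ 638 (mod 1091)
640^32 = (640^16)^2 ≡ 638^2 = 407044 ≡ 101 (mod 1091)
640^39 = 640^32 · 640^4 · 640^2 · 640^1 ≡ 101 · 879 · 475 · 640 ≡ 574 (mod 1091).

574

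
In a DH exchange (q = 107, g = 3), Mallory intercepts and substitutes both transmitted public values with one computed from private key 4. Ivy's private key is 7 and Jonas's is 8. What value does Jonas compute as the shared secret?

13

Jonas receives Mallory's public value M = 3^4 mod 107 instead of the honest one.
3^1 ≡ 3 (mod 107)
3^2 = (3^1)^2 ≡ 3^2 = 9 ≡ 9 (mod 107)
3^4 = (3^2)^2 ≡ 9^2 = 81 ≡ 81 (mod 107)
So M = 81. Jonas computes K = M^8 mod 107.
81^1 ≡ 81 (mod 107)
81^2 = (81^1)^2 ≡ 81^2 = 6561 ≡ 34 (mod 107)
81^4 = (81^2)^2 ≡ 34^2 = 1156 ≡ 86 (mod 107)
81^8 = (81^4)^2 ≡ 86^2 = 7396 ≡ 13 (mod 107)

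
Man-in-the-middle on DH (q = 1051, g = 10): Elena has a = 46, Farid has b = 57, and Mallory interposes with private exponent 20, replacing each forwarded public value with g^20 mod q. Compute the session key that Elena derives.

546

Elena receives Mallory's public value M = 10^20 mod 1051 instead of the honest one.
10^1 ≡ 10 (mod 1051)
10^2 = (10^1)^2 ≡ 10^2 = 100 ≡ 100 (mod 1051)
10^4 = (10^2)^2 ≡ 100^2 = 10000 ≡ 541 (mod 1051)
10^8 = (10^4)^2 ≡ 541^2 = 292681 ≡ 503 (mod 1051)
10^16 = (10^8)^2 ≡ 503^2 = 253009 ≡ 769 (mod 1051)
10^20 = 10^16 · 10^4 ≡ 769 · 541 ≡ 884 (mod 1051).
So M = 884. Elena computes K = M^46 mod 1051.
884^1 ≡ 884 (mod 1051)
884^2 = (884^1)^2 ≡ 884^2 = 781456 ≡ 563 (mod 1051)
884^4 = (884^2)^2 ≡ 563^2 = 316969 ≡ 618 (mod 1051)
884^8 = (884^4)^2 ≡ 618^2 = 381924 ≡ 411 (mod 1051)
884^16 = (884^8)^2 ≡ 411^2 = 168921 ≡ 761 (mod 1051)
884^32 = (884^16)^2 ≡ 761^2 = 579121 ≡ 20 (mod 1051)
884^46 = 884^32 · 884^8 · 884^4 · 884^2 ≡ 20 · 411 · 618 · 563 ≡ 546 (mod 1051).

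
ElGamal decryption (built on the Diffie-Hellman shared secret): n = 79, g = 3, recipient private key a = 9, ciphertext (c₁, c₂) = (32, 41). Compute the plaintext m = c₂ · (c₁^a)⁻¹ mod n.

Shared mask s = c₁^a mod n = 32^9 mod 79.
32^1 ≡ 32 (mod 79)
32^2 = (32^1)^2 ≡ 32^2 = 1024 ≡ 76 (mod 79)
32^4 = (32^2)^2 ≡ 76^2 = 5776 ≡ 9 (mod 79)
32^8 = (32^4)^2 ≡ 9^2 = 81 ≡ 2 (mod 79)
32^9 = 32^8 · 32^1 ≡ 2 · 32 ≡ 64 (mod 79).
So s = 64; s⁻¹ ≡ 21 (mod 79).
m = c₂ · s⁻¹ mod 79 = 41 · 21 mod 79 = 71.

71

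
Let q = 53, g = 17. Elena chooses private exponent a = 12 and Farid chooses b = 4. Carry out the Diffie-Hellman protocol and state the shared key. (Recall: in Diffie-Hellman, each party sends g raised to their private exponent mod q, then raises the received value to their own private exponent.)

Farid sends B = g^b mod q = 17^4 mod 53.
17^1 ≡ 17 (mod 53)
17^2 = (17^1)^2 ≡ 17^2 = 289 ≡ 24 (mod 53)
17^4 = (17^2)^2 ≡ 24^2 = 576 ≡ 46 (mod 53)
So B = 46. Elena then computes K = B^a mod q = 46^12 mod 53.
46^1 ≡ 46 (mod 53)
46^2 = (46^1)^2 ≡ 46^2 = 2116 ≡ 49 (mod 53)
46^4 = (46^2)^2 ≡ 49^2 = 2401 ≡ 16 (mod 53)
46^8 = (46^4)^2 ≡ 16^2 = 256 ≡ 44 (mod 53)
46^12 = 46^8 · 46^4 ≡ 44 · 16 ≡ 15 (mod 53).

15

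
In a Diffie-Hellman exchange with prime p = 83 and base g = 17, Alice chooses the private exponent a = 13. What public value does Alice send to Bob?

3

Public value = 17^13 (mod 83).
17^1 ≡ 17 (mod 83)
17^2 = (17^1)^2 ≡ 17^2 = 289 ≡ 40 (mod 83)
17^4 = (17^2)^2 ≡ 40^2 = 1600 ≡ 23 (mod 83)
17^8 = (17^4)^2 ≡ 23^2 = 529 ≡ 31 (mod 83)
17^13 = 17^8 · 17^4 · 17^1 ≡ 31 · 23 · 17 ≡ 3 (mod 83).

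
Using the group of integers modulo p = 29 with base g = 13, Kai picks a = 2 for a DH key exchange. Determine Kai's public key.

24

Public value = 13^2 (mod 29).
13^1 ≡ 13 (mod 29)
13^2 = (13^1)^2 ≡ 13^2 = 169 ≡ 24 (mod 29)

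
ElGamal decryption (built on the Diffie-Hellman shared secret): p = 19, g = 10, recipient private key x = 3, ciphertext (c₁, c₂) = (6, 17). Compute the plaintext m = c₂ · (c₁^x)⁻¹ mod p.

Shared mask s = c₁^x mod p = 6^3 mod 19.
6^1 ≡ 6 (mod 19)
6^2 = (6^1)^2 ≡ 6^2 = 36 ≡ 17 (mod 19)
6^3 = 6^2 · 6^1 ≡ 17 · 6 ≡ 7 (mod 19).
So s = 7; s⁻¹ ≡ 11 (mod 19).
m = c₂ · s⁻¹ mod 19 = 17 · 11 mod 19 = 16.

16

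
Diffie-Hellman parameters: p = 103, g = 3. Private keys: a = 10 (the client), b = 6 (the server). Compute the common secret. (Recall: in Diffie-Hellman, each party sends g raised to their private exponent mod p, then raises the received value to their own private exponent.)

The server sends B = g^b mod p = 3^6 mod 103.
3^1 ≡ 3 (mod 103)
3^2 = (3^1)^2 ≡ 3^2 = 9 ≡ 9 (mod 103)
3^4 = (3^2)^2 ≡ 9^2 = 81 ≡ 81 (mod 103)
3^6 = 3^4 · 3^2 ≡ 81 · 9 ≡ 8 (mod 103).
So B = 8. The client then computes K = B^a mod p = 8^10 mod 103.
8^1 ≡ 8 (mod 103)
8^2 = (8^1)^2 ≡ 8^2 = 64 ≡ 64 (mod 103)
8^4 = (8^2)^2 ≡ 64^2 = 4096 ≡ 79 (mod 103)
8^8 = (8^4)^2 ≡ 79^2 = 6241 ≡ 61 (mod 103)
8^10 = 8^8 · 8^2 ≡ 61 · 64 ≡ 93 (mod 103).

93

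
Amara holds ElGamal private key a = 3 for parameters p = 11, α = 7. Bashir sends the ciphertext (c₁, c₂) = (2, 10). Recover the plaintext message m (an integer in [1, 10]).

Shared mask s = c₁^a mod p = 2^3 mod 11.
2^1 ≡ 2 (mod 11)
2^2 = (2^1)^2 ≡ 2^2 = 4 ≡ 4 (mod 11)
2^3 = 2^2 · 2^1 ≡ 4 · 2 ≡ 8 (mod 11).
So s = 8; s⁻¹ ≡ 7 (mod 11).
m = c₂ · s⁻¹ mod 11 = 10 · 7 mod 11 = 4.

4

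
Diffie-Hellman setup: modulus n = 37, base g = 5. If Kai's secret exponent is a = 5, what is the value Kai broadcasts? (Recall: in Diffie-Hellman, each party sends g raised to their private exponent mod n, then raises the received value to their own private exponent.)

Public value = 5^5 mod 37.
5^1 ≡ 5 (mod 37)
5^2 = (5^1)^2 ≡ 5^2 = 25 ≡ 25 (mod 37)
5^4 = (5^2)^2 ≡ 25^2 = 625 ≡ 33 (mod 37)
5^5 = 5^4 · 5^1 ≡ 33 · 5 ≡ 17 (mod 37).

17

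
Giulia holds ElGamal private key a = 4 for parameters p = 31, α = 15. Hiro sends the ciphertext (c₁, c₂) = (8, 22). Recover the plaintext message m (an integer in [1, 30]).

Shared mask s = c₁^a mod p = 8^4 mod 31.
8^1 ≡ 8 (mod 31)
8^2 = (8^1)^2 ≡ 8^2 = 64 ≡ 2 (mod 31)
8^4 = (8^2)^2 ≡ 2^2 = 4 ≡ 4 (mod 31)
So s = 4; s⁻¹ ≡ 8 (mod 31).
m = c₂ · s⁻¹ mod 31 = 22 · 8 mod 31 = 21.

21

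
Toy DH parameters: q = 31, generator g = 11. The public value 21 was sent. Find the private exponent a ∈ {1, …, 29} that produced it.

13

Try successive powers of 11 modulo 31:
11^1 ≡ 11
11^2 ≡ 28
11^3 ≡ 29
11^4 ≡ 9
11^5 ≡ 6
11^6 ≡ 4
11^7 ≡ 13
11^8 ≡ 19
11^9 ≡ 23
11^10 ≡ 5
11^11 ≡ 24
11^12 ≡ 16
11^13 ≡ 21
Found: a = 13.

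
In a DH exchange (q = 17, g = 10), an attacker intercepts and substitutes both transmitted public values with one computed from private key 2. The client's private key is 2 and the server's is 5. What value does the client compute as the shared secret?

The client receives an attacker's public value M = 10^2 mod 17 instead of the honest one.
10^1 ≡ 10 (mod 17)
10^2 = (10^1)^2 ≡ 10^2 = 100 ≡ 15 (mod 17)
So M = 15. The client computes K = M^2 mod 17.
15^1 ≡ 15 (mod 17)
15^2 = (15^1)^2 ≡ 15^2 = 225 ≡ 4 (mod 17)

4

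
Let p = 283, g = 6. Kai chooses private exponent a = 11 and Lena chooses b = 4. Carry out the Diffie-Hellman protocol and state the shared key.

Lena sends B = g^b mod p = 6^4 mod 283.
6^1 ≡ 6 (mod 283)
6^2 = (6^1)^2 ≡ 6^2 = 36 ≡ 36 (mod 283)
6^4 = (6^2)^2 ≡ 36^2 = 1296 ≡ 164 (mod 283)
So B = 164. Kai then computes K = B^a mod p = 164^11 mod 283.
164^1 ≡ 164 (mod 283)
164^2 = (164^1)^2 ≡ 164^2 = 26896 ≡ 11 (mod 283)
164^4 = (164^2)^2 ≡ 11^2 = 121 ≡ 121 (mod 283)
164^8 = (164^4)^2 ≡ 121^2 = 14641 ≡ 208 (mod 283)
164^11 = 164^8 · 164^2 · 164^1 ≡ 208 · 11 · 164 ≡ 257 (mod 283).

257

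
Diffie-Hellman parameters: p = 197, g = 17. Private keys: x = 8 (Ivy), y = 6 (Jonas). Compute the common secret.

24

Ivy sends A = g^x mod p = 17^8 mod 197.
17^1 ≡ 17 (mod 197)
17^2 = (17^1)^2 ≡ 17^2 = 289 ≡ 92 (mod 197)
17^4 = (17^2)^2 ≡ 92^2 = 8464 ≡ 190 (mod 197)
17^8 = (17^4)^2 ≡ 190^2 = 36100 ≡ 49 (mod 197)
So A = 49. Jonas then computes K = A^y mod p = 49^6 mod 197.
49^1 ≡ 49 (mod 197)
49^2 = (49^1)^2 ≡ 49^2 = 2401 ≡ 37 (mod 197)
49^4 = (49^2)^2 ≡ 37^2 = 1369 ≡ 187 (mod 197)
49^6 = 49^4 · 49^2 ≡ 187 · 37 ≡ 24 (mod 197).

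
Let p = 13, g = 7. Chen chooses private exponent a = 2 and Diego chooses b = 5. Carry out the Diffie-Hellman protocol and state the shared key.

Diego sends B = g^b mod p = 7^5 mod 13.
7^1 ≡ 7 (mod 13)
7^2 = (7^1)^2 ≡ 7^2 = 49 ≡ 10 (mod 13)
7^4 = (7^2)^2 ≡ 10^2 = 100 ≡ 9 (mod 13)
7^5 = 7^4 · 7^1 ≡ 9 · 7 ≡ 11 (mod 13).
So B = 11. Chen then computes K = B^a mod p = 11^2 mod 13.
11^1 ≡ 11 (mod 13)
11^2 = (11^1)^2 ≡ 11^2 = 121 ≡ 4 (mod 13)

4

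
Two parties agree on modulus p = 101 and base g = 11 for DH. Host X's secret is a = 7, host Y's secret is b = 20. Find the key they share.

95

Host X sends A = g^a mod p = 11^7 mod 101.
11^1 ≡ 11 (mod 101)
11^2 = (11^1)^2 ≡ 11^2 = 121 ≡ 20 (mod 101)
11^4 = (11^2)^2 ≡ 20^2 = 400 ≡ 97 (mod 101)
11^7 = 11^4 · 11^2 · 11^1 ≡ 97 · 20 · 11 ≡ 29 (mod 101).
So A = 29. Host Y then computes K = A^b mod p = 29^20 mod 101.
29^1 ≡ 29 (mod 101)
29^2 = (29^1)^2 ≡ 29^2 = 841 ≡ 33 (mod 101)
29^4 = (29^2)^2 ≡ 33^2 = 1089 ≡ 79 (mod 101)
29^8 = (29^4)^2 ≡ 79^2 = 6241 ≡ 80 (mod 101)
29^16 = (29^8)^2 ≡ 80^2 = 6400 ≡ 37 (mod 101)
29^20 = 29^16 · 29^4 ≡ 37 · 79 ≡ 95 (mod 101).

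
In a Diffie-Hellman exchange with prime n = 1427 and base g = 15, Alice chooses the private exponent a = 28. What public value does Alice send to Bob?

159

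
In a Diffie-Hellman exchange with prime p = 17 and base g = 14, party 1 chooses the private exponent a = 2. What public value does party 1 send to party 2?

9

Public value = 14^2 mod 17.
14^1 ≡ 14 (mod 17)
14^2 = (14^1)^2 ≡ 14^2 = 196 ≡ 9 (mod 17)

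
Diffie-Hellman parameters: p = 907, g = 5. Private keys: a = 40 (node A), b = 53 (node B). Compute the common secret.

506

Node A sends A = g^a mod p = 5^40 mod 907.
5^1 ≡ 5 (mod 907)
5^2 = (5^1)^2 ≡ 5^2 = 25 ≡ 25 (mod 907)
5^4 = (5^2)^2 ≡ 25^2 = 625 ≡ 625 (mod 907)
5^8 = (5^4)^2 ≡ 625^2 = 390625 ≡ 615 (mod 907)
5^16 = (5^8)^2 ≡ 615^2 = 378225 ≡ 6 (mod 907)
5^32 = (5^16)^2 ≡ 6^2 = 36 ≡ 36 (mod 907)
5^40 = 5^32 · 5^8 ≡ 36 · 615 ≡ 372 (mod 907).
So A = 372. Node B then computes K = A^b mod p = 372^53 mod 907.
372^1 ≡ 372 (mod 907)
372^2 = (372^1)^2 ≡ 372^2 = 138384 ≡ 520 (mod 907)
372^4 = (372^2)^2 ≡ 520^2 = 270400 ≡ 114 (mod 907)
372^8 = (372^4)^2 ≡ 114^2 = 12996 ≡ 298 (mod 907)
372^16 = (372^8)^2 ≡ 298^2 = 88804 ≡ 825 (mod 907)
372^32 = (372^16)^2 ≡ 825^2 = 680625 ≡ 375 (mod 907)
372^53 = 372^32 · 372^16 · 372^4 · 372^1 ≡ 375 · 825 · 114 · 372 ≡ 506 (mod 907).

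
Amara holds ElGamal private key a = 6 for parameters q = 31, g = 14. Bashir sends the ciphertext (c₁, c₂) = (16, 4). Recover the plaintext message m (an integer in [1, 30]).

8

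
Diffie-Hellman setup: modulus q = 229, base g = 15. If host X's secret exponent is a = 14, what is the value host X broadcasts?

Public value = 15^14 mod 229.
15^1 ≡ 15 (mod 229)
15^2 = (15^1)^2 ≡ 15^2 = 225 ≡ 225 (mod 229)
15^4 = (15^2)^2 ≡ 225^2 = 50625 ≡ 16 (mod 229)
15^8 = (15^4)^2 ≡ 16^2 = 256 ≡ 27 (mod 229)
15^14 = 15^8 · 15^4 · 15^2 ≡ 27 · 16 · 225 ≡ 104 (mod 229).

104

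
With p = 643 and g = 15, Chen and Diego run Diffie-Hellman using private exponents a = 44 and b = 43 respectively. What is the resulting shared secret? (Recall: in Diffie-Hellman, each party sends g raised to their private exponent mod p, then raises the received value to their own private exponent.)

641

Diego sends B = g^b mod p = 15^43 mod 643.
15^1 ≡ 15 (mod 643)
15^2 = (15^1)^2 ≡ 15^2 = 225 ≡ 225 (mod 643)
15^4 = (15^2)^2 ≡ 225^2 = 50625 ≡ 471 (mod 643)
15^8 = (15^4)^2 ≡ 471^2 = 221841 ≡ 6 (mod 643)
15^16 = (15^8)^2 ≡ 6^2 = 36 ≡ 36 (mod 643)
15^32 = (15^16)^2 ≡ 36^2 = 1296 ≡ 10 (mod 643)
15^43 = 15^32 · 15^8 · 15^2 · 15^1 ≡ 10 · 6 · 225 · 15 ≡ 598 (mod 643).
So B = 598. Chen then computes K = B^a mod p = 598^44 mod 643.
598^1 ≡ 598 (mod 643)
598^2 = (598^1)^2 ≡ 598^2 = 357604 ≡ 96 (mod 643)
598^4 = (598^2)^2 ≡ 96^2 = 9216 ≡ 214 (mod 643)
598^8 = (598^4)^2 ≡ 214^2 = 45796 ≡ 143 (mod 643)
598^16 = (598^8)^2 ≡ 143^2 = 20449 ≡ 516 (mod 643)
598^32 = (598^16)^2 ≡ 516^2 = 266256 ≡ 54 (mod 643)
598^44 = 598^32 · 598^8 · 598^4 ≡ 54 · 143 · 214 ≡ 641 (mod 643).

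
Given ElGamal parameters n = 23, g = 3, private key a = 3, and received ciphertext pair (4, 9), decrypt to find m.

Shared mask s = c₁^a mod n = 4^3 mod 23.
4^1 ≡ 4 (mod 23)
4^2 = (4^1)^2 ≡ 4^2 = 16 ≡ 16 (mod 23)
4^3 = 4^2 · 4^1 ≡ 16 · 4 ≡ 18 (mod 23).
So s = 18; s⁻¹ ≡ 9 (mod 23).
m = c₂ · s⁻¹ mod 23 = 9 · 9 mod 23 = 12.

12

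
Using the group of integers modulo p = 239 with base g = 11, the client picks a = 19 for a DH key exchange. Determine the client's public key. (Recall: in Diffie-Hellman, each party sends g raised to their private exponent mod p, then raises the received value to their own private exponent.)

Public value = 11^19 mod 239.
11^1 ≡ 11 (mod 239)
11^2 = (11^1)^2 ≡ 11^2 = 121 ≡ 121 (mod 239)
11^4 = (11^2)^2 ≡ 121^2 = 14641 ≡ 62 (mod 239)
11^8 = (11^4)^2 ≡ 62^2 = 3844 ≡ 20 (mod 239)
11^16 = (11^8)^2 ≡ 20^2 = 400 ≡ 161 (mod 239)
11^19 = 11^16 · 11^2 · 11^1 ≡ 161 · 121 · 11 ≡ 147 (mod 239).

147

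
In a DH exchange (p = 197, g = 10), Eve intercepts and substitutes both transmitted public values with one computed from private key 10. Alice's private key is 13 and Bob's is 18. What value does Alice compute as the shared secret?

81

Alice receives Eve's public value M = 10^10 mod 197 instead of the honest one.
10^1 ≡ 10 (mod 197)
10^2 = (10^1)^2 ≡ 10^2 = 100 ≡ 100 (mod 197)
10^4 = (10^2)^2 ≡ 100^2 = 10000 ≡ 150 (mod 197)
10^8 = (10^4)^2 ≡ 150^2 = 22500 ≡ 42 (mod 197)
10^10 = 10^8 · 10^2 ≡ 42 · 100 ≡ 63 (mod 197).
So M = 63. Alice computes K = M^13 mod 197.
63^1 ≡ 63 (mod 197)
63^2 = (63^1)^2 ≡ 63^2 = 3969 ≡ 29 (mod 197)
63^4 = (63^2)^2 ≡ 29^2 = 841 ≡ 53 (mod 197)
63^8 = (63^4)^2 ≡ 53^2 = 2809 ≡ 51 (mod 197)
63^13 = 63^8 · 63^4 · 63^1 ≡ 51 · 53 · 63 ≡ 81 (mod 197).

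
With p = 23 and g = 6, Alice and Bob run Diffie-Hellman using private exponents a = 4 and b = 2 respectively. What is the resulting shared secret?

Bob sends B = g^b mod p = 6^2 mod 23.
6^1 ≡ 6 (mod 23)
6^2 = (6^1)^2 ≡ 6^2 = 36 ≡ 13 (mod 23)
So B = 13. Alice then computes K = B^a mod p = 13^4 mod 23.
13^1 ≡ 13 (mod 23)
13^2 = (13^1)^2 ≡ 13^2 = 169 ≡ 8 (mod 23)
13^4 = (13^2)^2 ≡ 8^2 = 64 ≡ 18 (mod 23)

18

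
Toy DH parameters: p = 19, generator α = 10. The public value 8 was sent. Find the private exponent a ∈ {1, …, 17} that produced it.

15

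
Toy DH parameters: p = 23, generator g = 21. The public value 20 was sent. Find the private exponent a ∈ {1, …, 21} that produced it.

19

Try successive powers of 21 modulo 23:
21^1 ≡ 21
21^2 ≡ 4
21^3 ≡ 15
21^4 ≡ 16
21^5 ≡ 14
21^6 ≡ 18
21^7 ≡ 10
21^8 ≡ 3
21^9 ≡ 17
21^10 ≡ 12
21^11 ≡ 22
21^12 ≡ 2
21^13 ≡ 19
21^14 ≡ 8
21^15 ≡ 7
21^16 ≡ 9
21^17 ≡ 5
21^18 ≡ 13
21^19 ≡ 20
Found: a = 19.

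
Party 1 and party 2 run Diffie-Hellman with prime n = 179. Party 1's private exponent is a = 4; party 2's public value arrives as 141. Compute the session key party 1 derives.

Shared key K = 141^4 mod 179.
141^1 ≡ 141 (mod 179)
141^2 = (141^1)^2 ≡ 141^2 = 19881 ≡ 12 (mod 179)
141^4 = (141^2)^2 ≡ 12^2 = 144 ≡ 144 (mod 179)

144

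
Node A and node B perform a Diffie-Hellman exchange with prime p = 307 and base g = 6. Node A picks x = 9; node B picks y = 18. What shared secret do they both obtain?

114

Node A sends A = g^x mod p = 6^9 mod 307.
6^1 ≡ 6 (mod 307)
6^2 = (6^1)^2 ≡ 6^2 = 36 ≡ 36 (mod 307)
6^4 = (6^2)^2 ≡ 36^2 = 1296 ≡ 68 (mod 307)
6^8 = (6^4)^2 ≡ 68^2 = 4624 ≡ 19 (mod 307)
6^9 = 6^8 · 6^1 ≡ 19 · 6 ≡ 114 (mod 307).
So A = 114. Node B then computes K = A^y mod p = 114^18 mod 307.
114^1 ≡ 114 (mod 307)
114^2 = (114^1)^2 ≡ 114^2 = 12996 ≡ 102 (mod 307)
114^4 = (114^2)^2 ≡ 102^2 = 10404 ≡ 273 (mod 307)
114^8 = (114^4)^2 ≡ 273^2 = 74529 ≡ 235 (mod 307)
114^16 = (114^8)^2 ≡ 235^2 = 55225 ≡ 272 (mod 307)
114^18 = 114^16 · 114^2 ≡ 272 · 102 ≡ 114 (mod 307).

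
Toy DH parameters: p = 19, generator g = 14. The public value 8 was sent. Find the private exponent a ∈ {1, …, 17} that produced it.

3

Try successive powers of 14 modulo 19:
14^1 ≡ 14
14^2 ≡ 6
14^3 ≡ 8
Found: a = 3.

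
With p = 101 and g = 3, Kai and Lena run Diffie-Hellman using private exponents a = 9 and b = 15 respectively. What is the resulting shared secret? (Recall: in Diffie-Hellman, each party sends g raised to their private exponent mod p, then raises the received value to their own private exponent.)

Kai sends A = g^a mod p = 3^9 mod 101.
3^1 ≡ 3 (mod 101)
3^2 = (3^1)^2 ≡ 3^2 = 9 ≡ 9 (mod 101)
3^4 = (3^2)^2 ≡ 9^2 = 81 ≡ 81 (mod 101)
3^8 = (3^4)^2 ≡ 81^2 = 6561 ≡ 97 (mod 101)
3^9 = 3^8 · 3^1 ≡ 97 · 3 ≡ 89 (mod 101).
So A = 89. Lena then computes K = A^b mod p = 89^15 mod 101.
89^1 ≡ 89 (mod 101)
89^2 = (89^1)^2 ≡ 89^2 = 7921 ≡ 43 (mod 101)
89^4 = (89^2)^2 ≡ 43^2 = 1849 ≡ 31 (mod 101)
89^8 = (89^4)^2 ≡ 31^2 = 961 ≡ 52 (mod 101)
89^15 = 89^8 · 89^4 · 89^2 · 89^1 ≡ 52 · 31 · 43 · 89 ≡ 44 (mod 101).

44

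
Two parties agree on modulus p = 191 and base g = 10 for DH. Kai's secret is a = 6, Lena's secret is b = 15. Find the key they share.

25

Kai sends A = g^a mod p = 10^6 mod 191.
10^1 ≡ 10 (mod 191)
10^2 = (10^1)^2 ≡ 10^2 = 100 ≡ 100 (mod 191)
10^4 = (10^2)^2 ≡ 100^2 = 10000 ≡ 68 (mod 191)
10^6 = 10^4 · 10^2 ≡ 68 · 100 ≡ 115 (mod 191).
So A = 115. Lena then computes K = A^b mod p = 115^15 mod 191.
115^1 ≡ 115 (mod 191)
115^2 = (115^1)^2 ≡ 115^2 = 13225 ≡ 46 (mod 191)
115^4 = (115^2)^2 ≡ 46^2 = 2116 ≡ 15 (mod 191)
115^8 = (115^4)^2 ≡ 15^2 = 225 ≡ 34 (mod 191)
115^15 = 115^8 · 115^4 · 115^2 · 115^1 ≡ 34 · 15 · 46 · 115 ≡ 25 (mod 191).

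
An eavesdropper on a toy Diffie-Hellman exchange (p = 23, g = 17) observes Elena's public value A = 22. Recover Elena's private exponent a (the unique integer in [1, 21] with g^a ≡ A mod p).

11

Try successive powers of 17 modulo 23:
17^1 ≡ 17
17^2 ≡ 13
17^3 ≡ 14
17^4 ≡ 8
17^5 ≡ 21
17^6 ≡ 12
17^7 ≡ 20
17^8 ≡ 18
17^9 ≡ 7
17^10 ≡ 4
17^11 ≡ 22
Found: a = 11.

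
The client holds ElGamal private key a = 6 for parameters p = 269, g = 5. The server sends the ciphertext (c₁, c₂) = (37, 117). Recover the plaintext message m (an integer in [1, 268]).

224

Shared mask s = c₁^a mod p = 37^6 mod 269.
37^1 ≡ 37 (mod 269)
37^2 = (37^1)^2 ≡ 37^2 = 1369 ≡ 24 (mod 269)
37^4 = (37^2)^2 ≡ 24^2 = 576 ≡ 38 (mod 269)
37^6 = 37^4 · 37^2 ≡ 38 · 24 ≡ 105 (mod 269).
So s = 105; s⁻¹ ≡ 41 (mod 269).
m = c₂ · s⁻¹ mod 269 = 117 · 41 mod 269 = 224.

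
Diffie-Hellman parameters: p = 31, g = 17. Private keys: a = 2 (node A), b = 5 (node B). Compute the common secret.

25

Node A sends A = g^a mod p = 17^2 mod 31.
17^1 ≡ 17 (mod 31)
17^2 = (17^1)^2 ≡ 17^2 = 289 ≡ 10 (mod 31)
So A = 10. Node B then computes K = A^b mod p = 10^5 mod 31.
10^1 ≡ 10 (mod 31)
10^2 = (10^1)^2 ≡ 10^2 = 100 ≡ 7 (mod 31)
10^4 = (10^2)^2 ≡ 7^2 = 49 ≡ 18 (mod 31)
10^5 = 10^4 · 10^1 ≡ 18 · 10 ≡ 25 (mod 31).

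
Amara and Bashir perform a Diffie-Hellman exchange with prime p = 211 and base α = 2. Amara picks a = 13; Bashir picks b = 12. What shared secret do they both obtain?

76

Bashir sends B = α^b mod p = 2^12 mod 211.
2^1 ≡ 2 (mod 211)
2^2 = (2^1)^2 ≡ 2^2 = 4 ≡ 4 (mod 211)
2^4 = (2^2)^2 ≡ 4^2 = 16 ≡ 16 (mod 211)
2^8 = (2^4)^2 ≡ 16^2 = 256 ≡ 45 (mod 211)
2^12 = 2^8 · 2^4 ≡ 45 · 16 ≡ 87 (mod 211).
So B = 87. Amara then computes K = B^a mod p = 87^13 mod 211.
87^1 ≡ 87 (mod 211)
87^2 = (87^1)^2 ≡ 87^2 = 7569 ≡ 184 (mod 211)
87^4 = (87^2)^2 ≡ 184^2 = 33856 ≡ 96 (mod 211)
87^8 = (87^4)^2 ≡ 96^2 = 9216 ≡ 143 (mod 211)
87^13 = 87^8 · 87^4 · 87^1 ≡ 143 · 96 · 87 ≡ 76 (mod 211).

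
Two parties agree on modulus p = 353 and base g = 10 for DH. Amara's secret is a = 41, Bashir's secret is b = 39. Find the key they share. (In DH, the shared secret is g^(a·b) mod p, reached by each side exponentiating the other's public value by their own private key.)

106

Amara sends A = g^a mod p = 10^41 mod 353.
10^1 ≡ 10 (mod 353)
10^2 = (10^1)^2 ≡ 10^2 = 100 ≡ 100 (mod 353)
10^4 = (10^2)^2 ≡ 100^2 = 10000 ≡ 116 (mod 353)
10^8 = (10^4)^2 ≡ 116^2 = 13456 ≡ 42 (mod 353)
10^16 = (10^8)^2 ≡ 42^2 = 1764 ≡ 352 (mod 353)
10^32 = (10^16)^2 ≡ 352^2 = 123904 ≡ 1 (mod 353)
10^41 = 10^32 · 10^8 · 10^1 ≡ 1 · 42 · 10 ≡ 67 (mod 353).
So A = 67. Bashir then computes K = A^b mod p = 67^39 mod 353.
67^1 ≡ 67 (mod 353)
67^2 = (67^1)^2 ≡ 67^2 = 4489 ≡ 253 (mod 353)
67^4 = (67^2)^2 ≡ 253^2 = 64009 ≡ 116 (mod 353)
67^8 = (67^4)^2 ≡ 116^2 = 13456 ≡ 42 (mod 353)
67^16 = (67^8)^2 ≡ 42^2 = 1764 ≡ 352 (mod 353)
67^32 = (67^16)^2 ≡ 352^2 = 123904 ≡ 1 (mod 353)
67^39 = 67^32 · 67^4 · 67^2 · 67^1 ≡ 1 · 116 · 253 · 67 ≡ 106 (mod 353).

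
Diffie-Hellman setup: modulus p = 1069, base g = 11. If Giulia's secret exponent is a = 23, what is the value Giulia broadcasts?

917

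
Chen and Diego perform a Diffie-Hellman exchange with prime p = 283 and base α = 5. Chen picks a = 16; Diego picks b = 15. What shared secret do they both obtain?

Chen sends A = α^a mod p = 5^16 mod 283.
5^1 ≡ 5 (mod 283)
5^2 = (5^1)^2 ≡ 5^2 = 25 ≡ 25 (mod 283)
5^4 = (5^2)^2 ≡ 25^2 = 625 ≡ 59 (mod 283)
5^8 = (5^4)^2 ≡ 59^2 = 3481 ≡ 85 (mod 283)
5^16 = (5^8)^2 ≡ 85^2 = 7225 ≡ 150 (mod 283)
So A = 150. Diego then computes K = A^b mod p = 150^15 mod 283.
150^1 ≡ 150 (mod 283)
150^2 = (150^1)^2 ≡ 150^2 = 22500 ≡ 143 (mod 283)
150^4 = (150^2)^2 ≡ 143^2 = 20449 ≡ 73 (mod 283)
150^8 = (150^4)^2 ≡ 73^2 = 5329 ≡ 235 (mod 283)
150^15 = 150^8 · 150^4 · 150^2 · 150^1 ≡ 235 · 73 · 143 · 150 ≡ 38 (mod 283).

38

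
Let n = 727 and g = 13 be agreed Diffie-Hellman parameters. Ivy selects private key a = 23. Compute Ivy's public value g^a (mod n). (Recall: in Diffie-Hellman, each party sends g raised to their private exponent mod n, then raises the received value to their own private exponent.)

Public value = 13^23 (mod 727).
13^1 ≡ 13 (mod 727)
13^2 = (13^1)^2 ≡ 13^2 = 169 ≡ 169 (mod 727)
13^4 = (13^2)^2 ≡ 169^2 = 28561 ≡ 208 (mod 727)
13^8 = (13^4)^2 ≡ 208^2 = 43264 ≡ 371 (mod 727)
13^16 = (13^8)^2 ≡ 371^2 = 137641 ≡ 238 (mod 727)
13^23 = 13^16 · 13^4 · 13^2 · 13^1 ≡ 238 · 208 · 169 · 13 ≡ 361 (mod 727).

361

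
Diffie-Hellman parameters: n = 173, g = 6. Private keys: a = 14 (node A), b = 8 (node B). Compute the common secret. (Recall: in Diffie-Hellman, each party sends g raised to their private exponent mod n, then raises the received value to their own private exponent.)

Node B sends B = g^b mod n = 6^8 mod 173.
6^1 ≡ 6 (mod 173)
6^2 = (6^1)^2 ≡ 6^2 = 36 ≡ 36 (mod 173)
6^4 = (6^2)^2 ≡ 36^2 = 1296 ≡ 85 (mod 173)
6^8 = (6^4)^2 ≡ 85^2 = 7225 ≡ 132 (mod 173)
So B = 132. Node A then computes K = B^a mod n = 132^14 mod 173.
132^1 ≡ 132 (mod 173)
132^2 = (132^1)^2 ≡ 132^2 = 17424 ≡ 124 (mod 173)
132^4 = (132^2)^2 ≡ 124^2 = 15376 ≡ 152 (mod 173)
132^8 = (132^4)^2 ≡ 152^2 = 23104 ≡ 95 (mod 173)
132^14 = 132^8 · 132^4 · 132^2 ≡ 95 · 152 · 124 ≡ 10 (mod 173).

10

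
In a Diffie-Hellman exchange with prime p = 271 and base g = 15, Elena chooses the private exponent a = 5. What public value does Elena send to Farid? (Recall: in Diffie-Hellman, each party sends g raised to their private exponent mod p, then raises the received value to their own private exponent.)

Public value = 15^5 (mod 271).
15^1 ≡ 15 (mod 271)
15^2 = (15^1)^2 ≡ 15^2 = 225 ≡ 225 (mod 271)
15^4 = (15^2)^2 ≡ 225^2 = 50625 ≡ 219 (mod 271)
15^5 = 15^4 · 15^1 ≡ 219 · 15 ≡ 33 (mod 271).

33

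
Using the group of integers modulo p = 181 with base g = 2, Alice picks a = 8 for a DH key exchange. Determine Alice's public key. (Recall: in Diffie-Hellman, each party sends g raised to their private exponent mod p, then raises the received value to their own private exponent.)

Public value = 2^8 mod 181.
2^1 ≡ 2 (mod 181)
2^2 = (2^1)^2 ≡ 2^2 = 4 ≡ 4 (mod 181)
2^4 = (2^2)^2 ≡ 4^2 = 16 ≡ 16 (mod 181)
2^8 = (2^4)^2 ≡ 16^2 = 256 ≡ 75 (mod 181)

75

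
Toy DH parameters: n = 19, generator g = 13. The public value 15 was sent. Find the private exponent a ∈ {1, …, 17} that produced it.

Try successive powers of 13 modulo 19:
13^1 ≡ 13
13^2 ≡ 17
13^3 ≡ 12
13^4 ≡ 4
13^5 ≡ 14
13^6 ≡ 11
13^7 ≡ 10
13^8 ≡ 16
13^9 ≡ 18
13^10 ≡ 6
13^11 ≡ 2
13^12 ≡ 7
13^13 ≡ 15
Found: a = 13.

13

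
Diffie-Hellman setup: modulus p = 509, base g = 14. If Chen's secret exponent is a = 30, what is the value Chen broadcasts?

Public value = 14^30 mod 509.
14^1 ≡ 14 (mod 509)
14^2 = (14^1)^2 ≡ 14^2 = 196 ≡ 196 (mod 509)
14^4 = (14^2)^2 ≡ 196^2 = 38416 ≡ 241 (mod 509)
14^8 = (14^4)^2 ≡ 241^2 = 58081 ≡ 55 (mod 509)
14^16 = (14^8)^2 ≡ 55^2 = 3025 ≡ 480 (mod 509)
14^30 = 14^16 · 14^8 · 14^4 · 14^2 ≡ 480 · 55 · 241 · 196 ≡ 251 (mod 509).

251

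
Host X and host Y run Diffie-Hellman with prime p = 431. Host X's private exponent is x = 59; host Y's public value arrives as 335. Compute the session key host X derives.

Shared key K = 335^59 mod 431.
335^1 ≡ 335 (mod 431)
335^2 = (335^1)^2 ≡ 335^2 = 112225 ≡ 165 (mod 431)
335^4 = (335^2)^2 ≡ 165^2 = 27225 ≡ 72 (mod 431)
335^8 = (335^4)^2 ≡ 72^2 = 5184 ≡ 12 (mod 431)
335^16 = (335^8)^2 ≡ 12^2 = 144 ≡ 144 (mod 431)
335^32 = (335^16)^2 ≡ 144^2 = 20736 ≡ 48 (mod 431)
335^59 = 335^32 · 335^16 · 335^8 · 335^2 · 335^1 ≡ 48 · 144 · 12 · 165 · 335 ≡ 287 (mod 431).

287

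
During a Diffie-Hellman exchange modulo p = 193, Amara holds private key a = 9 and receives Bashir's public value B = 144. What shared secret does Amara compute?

112

Shared key K = 144^9 mod 193.
144^1 ≡ 144 (mod 193)
144^2 = (144^1)^2 ≡ 144^2 = 20736 ≡ 85 (mod 193)
144^4 = (144^2)^2 ≡ 85^2 = 7225 ≡ 84 (mod 193)
144^8 = (144^4)^2 ≡ 84^2 = 7056 ≡ 108 (mod 193)
144^9 = 144^8 · 144^1 ≡ 108 · 144 ≡ 112 (mod 193).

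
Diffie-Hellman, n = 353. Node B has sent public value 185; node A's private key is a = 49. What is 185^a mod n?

Shared key K = 185^49 mod 353.
185^1 ≡ 185 (mod 353)
185^2 = (185^1)^2 ≡ 185^2 = 34225 ≡ 337 (mod 353)
185^4 = (185^2)^2 ≡ 337^2 = 113569 ≡ 256 (mod 353)
185^8 = (185^4)^2 ≡ 256^2 = 65536 ≡ 231 (mod 353)
185^16 = (185^8)^2 ≡ 231^2 = 53361 ≡ 58 (mod 353)
185^32 = (185^16)^2 ≡ 58^2 = 3364 ≡ 187 (mod 353)
185^49 = 185^32 · 185^16 · 185^1 ≡ 187 · 58 · 185 ≡ 58 (mod 353).

58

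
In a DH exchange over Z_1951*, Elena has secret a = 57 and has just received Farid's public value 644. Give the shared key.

1036

Shared key K = 644^57 mod 1951.
644^1 ≡ 644 (mod 1951)
644^2 = (644^1)^2 ≡ 644^2 = 414736 ≡ 1124 (mod 1951)
644^4 = (644^2)^2 ≡ 1124^2 = 1263376 ≡ 1079 (mod 1951)
644^8 = (644^4)^2 ≡ 1079^2 = 1164241 ≡ 1445 (mod 1951)
644^16 = (644^8)^2 ≡ 1445^2 = 2088025 ≡ 455 (mod 1951)
644^32 = (644^16)^2 ≡ 455^2 = 207025 ≡ 219 (mod 1951)
644^57 = 644^32 · 644^16 · 644^8 · 644^1 ≡ 219 · 455 · 1445 · 644 ≡ 1036 (mod 1951).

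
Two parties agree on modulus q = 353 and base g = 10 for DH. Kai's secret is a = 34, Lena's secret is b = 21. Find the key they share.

Lena sends B = g^b mod q = 10^21 mod 353.
10^1 ≡ 10 (mod 353)
10^2 = (10^1)^2 ≡ 10^2 = 100 ≡ 100 (mod 353)
10^4 = (10^2)^2 ≡ 100^2 = 10000 ≡ 116 (mod 353)
10^8 = (10^4)^2 ≡ 116^2 = 13456 ≡ 42 (mod 353)
10^16 = (10^8)^2 ≡ 42^2 = 1764 ≡ 352 (mod 353)
10^21 = 10^16 · 10^4 · 10^1 ≡ 352 · 116 · 10 ≡ 252 (mod 353).
So B = 252. Kai then computes K = B^a mod q = 252^34 mod 353.
252^1 ≡ 252 (mod 353)
252^2 = (252^1)^2 ≡ 252^2 = 63504 ≡ 317 (mod 353)
252^4 = (252^2)^2 ≡ 317^2 = 100489 ≡ 237 (mod 353)
252^8 = (252^4)^2 ≡ 237^2 = 56169 ≡ 42 (mod 353)
252^16 = (252^8)^2 ≡ 42^2 = 1764 ≡ 352 (mod 353)
252^32 = (252^16)^2 ≡ 352^2 = 123904 ≡ 1 (mod 353)
252^34 = 252^32 · 252^2 ≡ 1 · 317 ≡ 317 (mod 353).

317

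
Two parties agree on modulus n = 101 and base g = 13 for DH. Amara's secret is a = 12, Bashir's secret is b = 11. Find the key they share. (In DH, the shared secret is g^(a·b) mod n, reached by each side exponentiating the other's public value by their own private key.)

56

Amara sends A = g^a mod n = 13^12 mod 101.
13^1 ≡ 13 (mod 101)
13^2 = (13^1)^2 ≡ 13^2 = 169 ≡ 68 (mod 101)
13^4 = (13^2)^2 ≡ 68^2 = 4624 ≡ 79 (mod 101)
13^8 = (13^4)^2 ≡ 79^2 = 6241 ≡ 80 (mod 101)
13^12 = 13^8 · 13^4 ≡ 80 · 79 ≡ 58 (mod 101).
So A = 58. Bashir then computes K = A^b mod n = 58^11 mod 101.
58^1 ≡ 58 (mod 101)
58^2 = (58^1)^2 ≡ 58^2 = 3364 ≡ 31 (mod 101)
58^4 = (58^2)^2 ≡ 31^2 = 961 ≡ 52 (mod 101)
58^8 = (58^4)^2 ≡ 52^2 = 2704 ≡ 78 (mod 101)
58^11 = 58^8 · 58^2 · 58^1 ≡ 78 · 31 · 58 ≡ 56 (mod 101).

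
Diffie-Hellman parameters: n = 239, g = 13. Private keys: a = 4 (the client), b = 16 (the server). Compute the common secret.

The client sends A = g^a mod n = 13^4 mod 239.
13^1 ≡ 13 (mod 239)
13^2 = (13^1)^2 ≡ 13^2 = 169 ≡ 169 (mod 239)
13^4 = (13^2)^2 ≡ 169^2 = 28561 ≡ 120 (mod 239)
So A = 120. The server then computes K = A^b mod n = 120^16 mod 239.
120^1 ≡ 120 (mod 239)
120^2 = (120^1)^2 ≡ 120^2 = 14400 ≡ 60 (mod 239)
120^4 = (120^2)^2 ≡ 60^2 = 3600 ≡ 15 (mod 239)
120^8 = (120^4)^2 ≡ 15^2 = 225 ≡ 225 (mod 239)
120^16 = (120^8)^2 ≡ 225^2 = 50625 ≡ 196 (mod 239)

196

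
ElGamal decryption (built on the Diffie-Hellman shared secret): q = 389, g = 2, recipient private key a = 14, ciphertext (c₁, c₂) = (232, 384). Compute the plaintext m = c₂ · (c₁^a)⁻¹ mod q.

Shared mask s = c₁^a mod q = 232^14 mod 389.
232^1 ≡ 232 (mod 389)
232^2 = (232^1)^2 ≡ 232^2 = 53824 ≡ 142 (mod 389)
232^4 = (232^2)^2 ≡ 142^2 = 20164 ≡ 325 (mod 389)
232^8 = (232^4)^2 ≡ 325^2 = 105625 ≡ 206 (mod 389)
232^14 = 232^8 · 232^4 · 232^2 ≡ 206 · 325 · 142 ≡ 129 (mod 389).
So s = 129; s⁻¹ ≡ 193 (mod 389).
m = c₂ · s⁻¹ mod 389 = 384 · 193 mod 389 = 202.

202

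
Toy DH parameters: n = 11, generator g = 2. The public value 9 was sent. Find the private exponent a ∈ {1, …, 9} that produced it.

6

Try successive powers of 2 modulo 11:
2^1 ≡ 2
2^2 ≡ 4
2^3 ≡ 8
2^4 ≡ 5
2^5 ≡ 10
2^6 ≡ 9
Found: a = 6.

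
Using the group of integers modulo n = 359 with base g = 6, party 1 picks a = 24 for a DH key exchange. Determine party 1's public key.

Public value = 6^24 mod 359.
6^1 ≡ 6 (mod 359)
6^2 = (6^1)^2 ≡ 6^2 = 36 ≡ 36 (mod 359)
6^4 = (6^2)^2 ≡ 36^2 = 1296 ≡ 219 (mod 359)
6^8 = (6^4)^2 ≡ 219^2 = 47961 ≡ 214 (mod 359)
6^16 = (6^8)^2 ≡ 214^2 = 45796 ≡ 203 (mod 359)
6^24 = 6^16 · 6^8 ≡ 203 · 214 ≡ 3 (mod 359).

3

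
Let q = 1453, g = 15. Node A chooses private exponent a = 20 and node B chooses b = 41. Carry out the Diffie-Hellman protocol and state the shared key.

Node A sends A = g^a mod q = 15^20 mod 1453.
15^1 ≡ 15 (mod 1453)
15^2 = (15^1)^2 ≡ 15^2 = 225 ≡ 225 (mod 1453)
15^4 = (15^2)^2 ≡ 225^2 = 50625 ≡ 1223 (mod 1453)
15^8 = (15^4)^2 ≡ 1223^2 = 1495729 ≡ 592 (mod 1453)
15^16 = (15^8)^2 ≡ 592^2 = 350464 ≡ 291 (mod 1453)
15^20 = 15^16 · 15^4 ≡ 291 · 1223 ≡ 1361 (mod 1453).
So A = 1361. Node B then computes K = A^b mod q = 1361^41 mod 1453.
1361^1 ≡ 1361 (mod 1453)
1361^2 = (1361^1)^2 ≡ 1361^2 = 1852321 ≡ 1199 (mod 1453)
1361^4 = (1361^2)^2 ≡ 1199^2 = 1437601 ≡ 584 (mod 1453)
1361^8 = (1361^4)^2 ≡ 584^2 = 341056 ≡ 1054 (mod 1453)
1361^16 = (1361^8)^2 ≡ 1054^2 = 1110916 ≡ 824 (mod 1453)
1361^32 = (1361^16)^2 ≡ 824^2 = 678976 ≡ 425 (mod 1453)
1361^41 = 1361^32 · 1361^8 · 1361^1 ≡ 425 · 1054 · 1361 ≡ 39 (mod 1453).

39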